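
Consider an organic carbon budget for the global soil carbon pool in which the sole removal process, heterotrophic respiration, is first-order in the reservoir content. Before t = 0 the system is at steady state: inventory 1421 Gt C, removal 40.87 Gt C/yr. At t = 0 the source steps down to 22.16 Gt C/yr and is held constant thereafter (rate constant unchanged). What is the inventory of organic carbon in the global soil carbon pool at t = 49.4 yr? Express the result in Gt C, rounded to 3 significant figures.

Residence time τ = M₀/F₀ = 34.77 yr. The eventual steady state is M_∞ = M₀·(F₁/F₀) = 1421 × 22.16/40.87 = 770.48 Gt C.
The anomaly ΔM(t) = M(t) − M_∞ decays as ΔM₀·e^(−t/τ) with ΔM₀ = 1421 − 770.48 = 650.5 Gt C.
At t = 49.4 yr, e^(−t/τ) = e^(−1.421) = 0.2415, so ΔM = 157.1 Gt C and M = 770.48 + 157.1 = 927.59 Gt C.

928 Gt C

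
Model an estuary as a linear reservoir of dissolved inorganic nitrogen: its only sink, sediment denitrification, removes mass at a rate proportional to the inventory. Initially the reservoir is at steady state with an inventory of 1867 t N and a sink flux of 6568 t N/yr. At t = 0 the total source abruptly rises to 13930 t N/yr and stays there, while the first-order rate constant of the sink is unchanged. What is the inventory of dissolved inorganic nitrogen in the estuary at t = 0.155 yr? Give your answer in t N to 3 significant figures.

The sink rate constant is k = F₀/M₀ = 6568/1867 = 3.518 yr⁻¹.
Solving dM/dt = F₁ − kM with M(0) = M₀ gives M(t) = F₁/k + (M₀ − F₁/k)·e^(−kt).
F₁/k = 13930/3.518 = 3959.7 t N; kt = 3.518 × 0.155 = 0.5453, e^(−kt) = 0.5797.
M(0.155) = 3959.7 + (1867 − 3959.7) × 0.5797 = 3959.7 − 1213 = 2746.6 t N.

2750 t N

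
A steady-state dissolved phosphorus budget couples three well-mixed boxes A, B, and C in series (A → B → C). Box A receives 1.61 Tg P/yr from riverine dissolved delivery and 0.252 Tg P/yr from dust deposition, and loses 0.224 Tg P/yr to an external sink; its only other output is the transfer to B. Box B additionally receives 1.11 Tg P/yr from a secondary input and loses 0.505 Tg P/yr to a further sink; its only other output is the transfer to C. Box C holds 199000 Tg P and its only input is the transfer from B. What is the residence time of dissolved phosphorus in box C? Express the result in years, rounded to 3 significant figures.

Box A: F(A→B) = (1.61 + 0.252) − 0.224 = 1.6380 Tg P/yr.
Box B: F(B→C) = (1.6380 + 1.11) − 0.505 = 2.2430 Tg P/yr.
Box C throughput = its input = 2.2430 Tg P/yr; τ = 199000 / 2.2430 = 88720 yr.

88700 yr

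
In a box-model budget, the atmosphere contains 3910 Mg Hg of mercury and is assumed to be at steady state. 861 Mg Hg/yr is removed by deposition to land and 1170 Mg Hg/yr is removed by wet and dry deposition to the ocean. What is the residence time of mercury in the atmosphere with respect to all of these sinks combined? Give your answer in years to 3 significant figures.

1.93 yr

Total removal flux = 861 + 1170 = 2031.0 Mg Hg/yr.
τ = M / ΣF_out = 3910 / 2031.0 = 1.925 yr.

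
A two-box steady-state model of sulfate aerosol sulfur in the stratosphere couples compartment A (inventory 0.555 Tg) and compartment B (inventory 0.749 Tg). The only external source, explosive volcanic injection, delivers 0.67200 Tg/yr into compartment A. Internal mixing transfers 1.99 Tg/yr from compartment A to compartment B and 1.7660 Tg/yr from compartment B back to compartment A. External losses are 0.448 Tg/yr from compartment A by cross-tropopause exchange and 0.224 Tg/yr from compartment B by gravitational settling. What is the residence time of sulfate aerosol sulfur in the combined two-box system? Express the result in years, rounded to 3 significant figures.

1.94 yr

Treat the two boxes together as one reservoir: the mixing fluxes between them are internal recycling, so τ = ΣM / Σ(external losses).
M_total = 0.555 + 0.749 = 1.3040 Tg.
ΣF_external_out = 0.448 + 0.224 = 0.67200 Tg/yr.
τ = M_total / ΣF_ext = 1.3040 / 0.67200 = 1.940 yr.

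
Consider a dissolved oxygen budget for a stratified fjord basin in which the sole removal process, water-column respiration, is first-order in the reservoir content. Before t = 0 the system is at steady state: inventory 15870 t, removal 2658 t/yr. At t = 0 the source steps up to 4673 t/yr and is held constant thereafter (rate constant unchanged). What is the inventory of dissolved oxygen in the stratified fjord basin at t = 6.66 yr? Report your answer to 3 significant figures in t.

24000 t

The sink rate constant is k = F₀/M₀ = 2658/15870 = 0.1675 yr⁻¹.
Solving dM/dt = F₁ − kM with M(0) = M₀ gives M(t) = F₁/k + (M₀ − F₁/k)·e^(−kt).
F₁/k = 4673/0.1675 = 27901 t; kt = 0.1675 × 6.66 = 1.115, e^(−kt) = 0.3278.
M(6.66) = 27901 + (15870 − 27901) × 0.3278 = 27901 − 3943 = 23958 t.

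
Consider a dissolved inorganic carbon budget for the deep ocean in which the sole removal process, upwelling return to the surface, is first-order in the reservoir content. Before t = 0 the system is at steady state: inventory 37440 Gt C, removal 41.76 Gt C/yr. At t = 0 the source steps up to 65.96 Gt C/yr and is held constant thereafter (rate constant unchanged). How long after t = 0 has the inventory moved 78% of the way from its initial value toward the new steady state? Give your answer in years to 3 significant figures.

1360 yr

τ = M₀/F₀ = 37440/41.76 = 896.6 yr.
The remaining gap fraction is e^(−t/τ); 78% covered ⇒ e^(−t/τ) = 0.220.
t = −τ ln(0.220) = 896.6 × 1.514 = 1357 yr.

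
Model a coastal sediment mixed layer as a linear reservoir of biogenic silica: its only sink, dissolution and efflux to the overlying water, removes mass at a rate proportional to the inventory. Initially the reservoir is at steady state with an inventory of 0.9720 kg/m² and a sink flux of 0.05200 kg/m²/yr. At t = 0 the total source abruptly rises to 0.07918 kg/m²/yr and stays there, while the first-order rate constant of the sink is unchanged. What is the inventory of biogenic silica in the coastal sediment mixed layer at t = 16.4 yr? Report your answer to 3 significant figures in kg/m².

τ = M₀/F₀ = 0.9720/0.05200 = 18.69 yr; rate constant k = 1/τ.
New steady state M_∞ = F₁/k = F₁·τ = 0.07918 × 18.69 = 1.4801 kg/m².
M(t) = M_∞ + (M₀ − M_∞)·e^(−t/τ); t/τ = 16.4/18.69 = 0.8774, so e^(−t/τ) = 0.4159.
M(t) = 1.4801 − 0.5081 × 0.4159 = 1.2688 kg/m².

1.27 kg/m²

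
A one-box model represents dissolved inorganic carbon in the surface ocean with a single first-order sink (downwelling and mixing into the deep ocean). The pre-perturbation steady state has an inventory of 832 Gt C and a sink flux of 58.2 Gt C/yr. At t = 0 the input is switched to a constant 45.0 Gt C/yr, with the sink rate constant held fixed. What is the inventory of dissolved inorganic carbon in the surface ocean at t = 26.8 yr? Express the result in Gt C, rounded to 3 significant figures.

τ = M₀/F₀ = 832/58.2 = 14.30 yr; rate constant k = 1/τ.
New steady state M_∞ = F₁/k = F₁·τ = 45.0 × 14.30 = 643.30 Gt C.
M(t) = M_∞ + (M₀ − M_∞)·e^(−t/τ); t/τ = 26.8/14.30 = 1.875, so e^(−t/τ) = 0.1534.
M(t) = 643.30 + 188.7 × 0.1534 = 672.25 Gt C.

672 Gt C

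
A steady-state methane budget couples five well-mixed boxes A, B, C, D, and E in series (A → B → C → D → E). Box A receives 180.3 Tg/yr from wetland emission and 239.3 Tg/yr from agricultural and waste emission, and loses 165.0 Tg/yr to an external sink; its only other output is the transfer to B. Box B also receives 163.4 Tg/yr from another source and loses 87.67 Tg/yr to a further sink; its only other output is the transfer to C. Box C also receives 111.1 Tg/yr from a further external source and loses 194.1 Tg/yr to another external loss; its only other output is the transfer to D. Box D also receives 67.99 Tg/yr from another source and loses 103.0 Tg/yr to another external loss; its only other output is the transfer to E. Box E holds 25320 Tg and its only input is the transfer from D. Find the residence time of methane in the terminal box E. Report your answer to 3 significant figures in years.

Box A: F(A→B) = (180.3 + 239.3) − 165.0 = 254.60 Tg/yr.
Box B: F(B→C) = (254.60 + 163.4) − 87.67 = 330.33 Tg/yr.
Box C: F(C→D) = (330.33 + 111.1) − 194.1 = 247.33 Tg/yr.
Box D: F(D→E) = (247.33 + 67.99) − 103.0 = 212.32 Tg/yr.
Box E throughput = its input = 212.32 Tg/yr; τ = 25320 / 212.32 = 119.3 yr.

119 yr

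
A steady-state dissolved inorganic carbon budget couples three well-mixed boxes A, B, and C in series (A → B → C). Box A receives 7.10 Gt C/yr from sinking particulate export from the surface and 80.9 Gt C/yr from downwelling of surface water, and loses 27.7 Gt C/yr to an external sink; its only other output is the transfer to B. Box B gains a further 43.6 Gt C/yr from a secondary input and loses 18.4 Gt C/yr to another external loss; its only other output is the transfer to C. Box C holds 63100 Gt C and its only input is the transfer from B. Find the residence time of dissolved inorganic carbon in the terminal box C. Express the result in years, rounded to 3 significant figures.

Box A: F(A→B) = (7.10 + 80.9) − 27.7 = 60.300 Gt C/yr.
Box B: F(B→C) = (60.300 + 43.6) − 18.4 = 85.500 Gt C/yr.
Box C throughput = its input = 85.500 Gt C/yr; τ = 63100 / 85.500 = 738.0 yr.

738 yr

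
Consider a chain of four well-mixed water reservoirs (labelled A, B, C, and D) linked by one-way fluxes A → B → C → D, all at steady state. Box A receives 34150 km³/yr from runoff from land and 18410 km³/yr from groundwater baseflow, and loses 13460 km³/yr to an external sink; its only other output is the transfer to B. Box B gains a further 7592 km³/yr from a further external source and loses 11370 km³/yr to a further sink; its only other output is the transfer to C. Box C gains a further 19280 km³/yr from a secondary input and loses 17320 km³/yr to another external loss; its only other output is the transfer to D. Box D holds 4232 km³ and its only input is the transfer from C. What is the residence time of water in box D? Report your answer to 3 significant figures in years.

Box A: F(A→B) = (34150 + 18410) − 13460 = 39100 km³/yr.
Box B: F(B→C) = (39100 + 7592) − 11370 = 35322 km³/yr.
Box C: F(C→D) = (35322 + 19280) − 17320 = 37282 km³/yr.
Box D throughput = its input = 37282 km³/yr; τ = 4232 / 37282 = 0.1135 yr.

0.114 yr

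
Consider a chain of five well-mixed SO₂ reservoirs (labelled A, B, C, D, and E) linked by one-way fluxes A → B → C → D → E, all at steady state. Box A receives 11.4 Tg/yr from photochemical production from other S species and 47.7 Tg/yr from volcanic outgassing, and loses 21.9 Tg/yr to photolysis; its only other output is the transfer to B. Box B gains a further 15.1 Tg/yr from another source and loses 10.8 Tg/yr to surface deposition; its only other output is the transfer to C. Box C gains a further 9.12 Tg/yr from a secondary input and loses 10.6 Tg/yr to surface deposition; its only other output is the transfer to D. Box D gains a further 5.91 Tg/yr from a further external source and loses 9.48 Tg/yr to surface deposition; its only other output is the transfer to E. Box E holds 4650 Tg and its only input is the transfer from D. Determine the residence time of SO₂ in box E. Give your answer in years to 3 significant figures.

128 yr

Box A: F(A→B) = (11.4 + 47.7) − 21.9 = 37.200 Tg/yr.
Box B: F(B→C) = (37.200 + 15.1) − 10.8 = 41.500 Tg/yr.
Box C: F(C→D) = (41.500 + 9.12) − 10.6 = 40.020 Tg/yr.
Box D: F(D→E) = (40.020 + 5.91) − 9.48 = 36.450 Tg/yr.
Box E throughput = its input = 36.450 Tg/yr; τ = 4650 / 36.450 = 127.6 yr.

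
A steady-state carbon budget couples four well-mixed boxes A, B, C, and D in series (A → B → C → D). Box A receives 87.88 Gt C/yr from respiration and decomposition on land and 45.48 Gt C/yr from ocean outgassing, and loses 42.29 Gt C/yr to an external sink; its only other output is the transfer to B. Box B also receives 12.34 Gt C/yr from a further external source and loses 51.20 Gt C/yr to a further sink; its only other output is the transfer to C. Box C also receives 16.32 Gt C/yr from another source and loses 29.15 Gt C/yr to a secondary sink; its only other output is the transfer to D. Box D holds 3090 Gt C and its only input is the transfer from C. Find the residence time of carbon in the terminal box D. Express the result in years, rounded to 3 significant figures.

Box A: F(A→B) = (87.88 + 45.48) − 42.29 = 91.070 Gt C/yr.
Box B: F(B→C) = (91.070 + 12.34) − 51.20 = 52.210 Gt C/yr.
Box C: F(C→D) = (52.210 + 16.32) − 29.15 = 39.380 Gt C/yr.
Box D throughput = its input = 39.380 Gt C/yr; τ = 3090 / 39.380 = 78.47 yr.

78.5 yr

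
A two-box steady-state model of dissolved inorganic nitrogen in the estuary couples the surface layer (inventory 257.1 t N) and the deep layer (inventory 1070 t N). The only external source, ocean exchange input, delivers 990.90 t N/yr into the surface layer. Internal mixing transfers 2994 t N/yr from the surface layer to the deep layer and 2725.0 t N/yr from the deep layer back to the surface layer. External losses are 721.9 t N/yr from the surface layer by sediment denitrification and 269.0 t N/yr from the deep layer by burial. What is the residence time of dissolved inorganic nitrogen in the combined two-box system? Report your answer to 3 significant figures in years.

Treat the two boxes together as one reservoir: the mixing fluxes between them are internal recycling, so τ = ΣM / Σ(external losses).
M_total = 257.1 + 1070 = 1327.1 t N.
ΣF_external_out = 721.9 + 269.0 = 990.90 t N/yr.
τ = M_total / ΣF_ext = 1327.1 / 990.90 = 1.339 yr.

1.34 yr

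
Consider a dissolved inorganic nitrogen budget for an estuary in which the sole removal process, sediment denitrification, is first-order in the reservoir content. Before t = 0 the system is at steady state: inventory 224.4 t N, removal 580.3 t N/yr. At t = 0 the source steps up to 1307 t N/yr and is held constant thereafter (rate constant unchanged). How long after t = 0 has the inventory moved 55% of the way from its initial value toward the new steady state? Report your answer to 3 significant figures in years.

τ = M₀/F₀ = 224.4/580.3 = 0.3867 yr.
The remaining gap fraction is e^(−t/τ); 55% covered ⇒ e^(−t/τ) = 0.450.
t = −τ ln(0.450) = 0.3867 × 0.7985 = 0.3088 yr.

0.309 yr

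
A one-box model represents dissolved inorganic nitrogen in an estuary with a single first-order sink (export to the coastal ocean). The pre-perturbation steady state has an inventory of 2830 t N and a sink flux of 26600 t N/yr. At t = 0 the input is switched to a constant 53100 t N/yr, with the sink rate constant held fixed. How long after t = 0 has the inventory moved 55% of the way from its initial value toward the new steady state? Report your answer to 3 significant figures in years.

0.0850 yr

τ = M₀/F₀ = 2830/26600 = 0.1064 yr.
The remaining gap fraction is e^(−t/τ); 55% covered ⇒ e^(−t/τ) = 0.450.
t = −τ ln(0.450) = 0.1064 × 0.7985 = 0.08495 yr.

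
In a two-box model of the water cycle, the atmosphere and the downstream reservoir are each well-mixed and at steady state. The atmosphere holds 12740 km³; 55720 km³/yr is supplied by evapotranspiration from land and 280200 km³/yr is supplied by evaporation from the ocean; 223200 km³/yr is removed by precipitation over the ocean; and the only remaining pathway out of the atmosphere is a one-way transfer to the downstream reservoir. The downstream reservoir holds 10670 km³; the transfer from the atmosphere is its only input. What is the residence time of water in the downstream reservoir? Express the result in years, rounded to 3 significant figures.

0.0947 yr

Balance the atmosphere: ΣF_in = 55720 + 280200 = 335920 km³/yr.
Transfer to the downstream reservoir = ΣF_in − (223200) = 112720 km³/yr.
At steady state the output of the downstream reservoir equals its input, 112720 km³/yr.
τ = M / F = 10670 / 112720 = 0.09466 yr.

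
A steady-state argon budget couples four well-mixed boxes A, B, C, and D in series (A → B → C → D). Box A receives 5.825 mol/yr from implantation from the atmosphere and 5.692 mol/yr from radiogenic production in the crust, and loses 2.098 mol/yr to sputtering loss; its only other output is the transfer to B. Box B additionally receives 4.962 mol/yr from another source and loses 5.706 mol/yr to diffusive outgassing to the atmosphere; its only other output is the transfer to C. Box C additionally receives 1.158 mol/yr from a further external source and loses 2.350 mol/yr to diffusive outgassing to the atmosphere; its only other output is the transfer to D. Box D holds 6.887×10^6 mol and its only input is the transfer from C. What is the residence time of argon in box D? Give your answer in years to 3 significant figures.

920000 yr

Box A: F(A→B) = (5.825 + 5.692) − 2.098 = 9.4190 mol/yr.
Box B: F(B→C) = (9.4190 + 4.962) − 5.706 = 8.6750 mol/yr.
Box C: F(C→D) = (8.6750 + 1.158) − 2.350 = 7.4830 mol/yr.
Box D throughput = its input = 7.4830 mol/yr; τ = 6.887×10^6 / 7.4830 = 920400 yr.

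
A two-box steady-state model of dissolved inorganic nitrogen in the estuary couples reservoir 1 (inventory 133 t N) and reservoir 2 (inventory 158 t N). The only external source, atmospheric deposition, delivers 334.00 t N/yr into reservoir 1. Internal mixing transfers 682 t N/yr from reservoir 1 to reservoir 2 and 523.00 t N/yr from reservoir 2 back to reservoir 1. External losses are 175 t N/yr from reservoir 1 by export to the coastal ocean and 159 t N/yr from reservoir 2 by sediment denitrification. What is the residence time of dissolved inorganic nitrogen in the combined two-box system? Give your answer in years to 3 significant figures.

0.871 yr

Treat the two boxes together as one reservoir: the mixing fluxes between them are internal recycling, so τ = ΣM / Σ(external losses).
M_total = 133 + 158 = 291.00 t N.
ΣF_external_out = 175 + 159 = 334.00 t N/yr.
τ = M_total / ΣF_ext = 291.00 / 334.00 = 0.8713 yr.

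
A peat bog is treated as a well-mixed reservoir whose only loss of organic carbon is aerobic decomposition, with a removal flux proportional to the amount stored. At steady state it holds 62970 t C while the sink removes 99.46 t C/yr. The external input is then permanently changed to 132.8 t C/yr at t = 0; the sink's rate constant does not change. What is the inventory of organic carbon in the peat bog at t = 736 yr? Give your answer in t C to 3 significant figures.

77500 t C

τ = M₀/F₀ = 62970/99.46 = 633.1 yr; rate constant k = 1/τ.
New steady state M_∞ = F₁/k = F₁·τ = 132.8 × 633.1 = 84078 t C.
M(t) = M_∞ + (M₀ − M_∞)·e^(−t/τ); t/τ = 736/633.1 = 1.162, so e^(−t/τ) = 0.3127.
M(t) = 84078 − 21110 × 0.3127 = 77478 t C.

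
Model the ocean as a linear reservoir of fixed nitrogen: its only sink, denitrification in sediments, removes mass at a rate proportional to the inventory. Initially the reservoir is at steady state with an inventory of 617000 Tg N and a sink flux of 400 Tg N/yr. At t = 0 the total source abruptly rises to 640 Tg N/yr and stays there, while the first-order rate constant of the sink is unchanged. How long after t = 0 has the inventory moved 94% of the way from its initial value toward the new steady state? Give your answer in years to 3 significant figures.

4340 yr

τ = M₀/F₀ = 617000/400 = 1542 yr.
The remaining gap fraction is e^(−t/τ); 94% covered ⇒ e^(−t/τ) = 0.0600.
t = −τ ln(0.0600) = 1542 × 2.813 = 4340 yr.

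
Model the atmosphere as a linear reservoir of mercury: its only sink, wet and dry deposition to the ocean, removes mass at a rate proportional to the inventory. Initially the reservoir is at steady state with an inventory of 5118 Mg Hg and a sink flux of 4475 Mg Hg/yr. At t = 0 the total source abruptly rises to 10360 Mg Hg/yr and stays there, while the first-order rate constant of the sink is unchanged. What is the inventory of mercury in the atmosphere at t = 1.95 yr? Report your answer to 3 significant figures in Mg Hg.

τ = M₀/F₀ = 5118/4475 = 1.144 yr; rate constant k = 1/τ.
New steady state M_∞ = F₁/k = F₁·τ = 10360 × 1.144 = 11849 Mg Hg.
M(t) = M_∞ + (M₀ − M_∞)·e^(−t/τ); t/τ = 1.95/1.144 = 1.705, so e^(−t/τ) = 0.1818.
M(t) = 11849 − 6731 × 0.1818 = 10625 Mg Hg.

10600 Mg Hg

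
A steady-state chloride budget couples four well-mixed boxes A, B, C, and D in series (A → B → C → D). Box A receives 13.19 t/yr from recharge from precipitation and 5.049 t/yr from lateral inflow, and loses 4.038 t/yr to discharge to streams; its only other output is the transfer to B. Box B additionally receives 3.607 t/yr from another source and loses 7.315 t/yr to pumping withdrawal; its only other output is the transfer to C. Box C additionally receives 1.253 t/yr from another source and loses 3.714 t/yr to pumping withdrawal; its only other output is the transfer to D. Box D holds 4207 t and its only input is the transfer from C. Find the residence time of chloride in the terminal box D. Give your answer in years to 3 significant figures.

Box A: F(A→B) = (13.19 + 5.049) − 4.038 = 14.201 t/yr.
Box B: F(B→C) = (14.201 + 3.607) − 7.315 = 10.493 t/yr.
Box C: F(C→D) = (10.493 + 1.253) − 3.714 = 8.0320 t/yr.
Box D throughput = its input = 8.0320 t/yr; τ = 4207 / 8.0320 = 523.8 yr.

524 yr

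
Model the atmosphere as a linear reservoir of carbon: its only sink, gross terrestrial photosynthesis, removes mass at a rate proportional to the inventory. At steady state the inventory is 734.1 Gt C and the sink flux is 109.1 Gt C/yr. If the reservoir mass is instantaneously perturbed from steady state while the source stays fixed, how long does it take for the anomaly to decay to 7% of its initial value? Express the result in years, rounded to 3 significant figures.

For a linear reservoir the anomaly decays as exp(−t/τ) with τ = M/F = 734.1/109.1 = 6.729 yr.
exp(−t/τ) = 0.07 ⇒ t = −τ ln(0.07) = 6.729 × 2.659 = 17.89 yr.

17.9 yr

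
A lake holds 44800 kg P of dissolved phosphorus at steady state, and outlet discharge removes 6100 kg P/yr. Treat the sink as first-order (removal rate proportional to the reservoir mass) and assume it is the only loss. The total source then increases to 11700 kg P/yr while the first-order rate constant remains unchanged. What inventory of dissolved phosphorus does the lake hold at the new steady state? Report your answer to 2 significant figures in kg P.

Rate constant k = F/M = 6100 / 44800 = 0.1362 yr⁻¹.
At the new steady state, source = k·M_new ⇒ M_new = 11700 / 0.1362 = 85930 kg P.
(Equivalently M_new = M × F_new/F_old = 44800 × 11700/6100.)

86000 kg P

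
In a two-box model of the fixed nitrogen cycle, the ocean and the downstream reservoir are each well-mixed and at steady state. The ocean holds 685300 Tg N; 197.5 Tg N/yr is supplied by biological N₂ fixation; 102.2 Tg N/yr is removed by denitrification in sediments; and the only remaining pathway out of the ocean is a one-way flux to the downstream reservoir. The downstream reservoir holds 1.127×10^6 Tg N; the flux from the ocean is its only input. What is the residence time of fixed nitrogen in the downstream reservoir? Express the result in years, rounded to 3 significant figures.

11800 yr

Balance the ocean: ΣF_in = 197.50 Tg N/yr.
Flux to the downstream reservoir = ΣF_in − (102.2) = 95.300 Tg N/yr.
At steady state the output of the downstream reservoir equals its input, 95.300 Tg N/yr.
τ = M / F = 1.127×10^6 / 95.300 = 11830 yr.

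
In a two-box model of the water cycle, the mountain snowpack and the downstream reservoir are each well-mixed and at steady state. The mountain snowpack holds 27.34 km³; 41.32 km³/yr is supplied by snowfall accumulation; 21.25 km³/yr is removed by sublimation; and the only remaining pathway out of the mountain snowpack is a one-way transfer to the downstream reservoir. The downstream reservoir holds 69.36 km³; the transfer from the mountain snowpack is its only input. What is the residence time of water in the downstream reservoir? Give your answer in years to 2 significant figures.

Balance the mountain snowpack: ΣF_in = 41.320 km³/yr.
Transfer to the downstream reservoir = ΣF_in − (21.25) = 20.070 km³/yr.
At steady state the output of the downstream reservoir equals its input, 20.070 km³/yr.
τ = M / F = 69.36 / 20.070 = 3.456 yr.

3.5 yr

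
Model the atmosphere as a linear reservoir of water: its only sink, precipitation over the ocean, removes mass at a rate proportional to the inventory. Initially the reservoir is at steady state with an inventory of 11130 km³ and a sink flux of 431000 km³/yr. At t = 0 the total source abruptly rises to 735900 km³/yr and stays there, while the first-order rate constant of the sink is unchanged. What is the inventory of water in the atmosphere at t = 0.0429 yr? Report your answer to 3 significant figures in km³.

17500 km³

τ = M₀/F₀ = 11130/431000 = 0.02582 yr; rate constant k = 1/τ.
New steady state M_∞ = F₁/k = F₁·τ = 735900 × 0.02582 = 19004 km³.
M(t) = M_∞ + (M₀ − M_∞)·e^(−t/τ); t/τ = 0.0429/0.02582 = 1.661, so e^(−t/τ) = 0.1899.
M(t) = 19004 − 7874 × 0.1899 = 17508 km³.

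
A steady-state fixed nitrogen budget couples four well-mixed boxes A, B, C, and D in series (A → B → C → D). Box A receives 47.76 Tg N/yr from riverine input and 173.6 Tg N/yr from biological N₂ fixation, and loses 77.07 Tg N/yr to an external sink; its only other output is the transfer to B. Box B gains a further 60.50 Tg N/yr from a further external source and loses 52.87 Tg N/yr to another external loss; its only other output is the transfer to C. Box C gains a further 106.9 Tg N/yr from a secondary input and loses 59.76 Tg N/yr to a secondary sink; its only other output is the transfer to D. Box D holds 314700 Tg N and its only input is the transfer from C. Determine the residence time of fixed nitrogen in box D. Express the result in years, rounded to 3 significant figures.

1580 yr

Box A: F(A→B) = (47.76 + 173.6) − 77.07 = 144.29 Tg N/yr.
Box B: F(B→C) = (144.29 + 60.50) − 52.87 = 151.92 Tg N/yr.
Box C: F(C→D) = (151.92 + 106.9) − 59.76 = 199.06 Tg N/yr.
Box D throughput = its input = 199.06 Tg N/yr; τ = 314700 / 199.06 = 1581 yr.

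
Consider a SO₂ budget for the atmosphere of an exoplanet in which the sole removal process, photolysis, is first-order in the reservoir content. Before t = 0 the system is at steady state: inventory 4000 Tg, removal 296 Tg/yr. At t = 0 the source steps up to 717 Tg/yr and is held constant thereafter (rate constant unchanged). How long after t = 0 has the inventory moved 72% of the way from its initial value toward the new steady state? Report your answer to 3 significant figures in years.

τ = M₀/F₀ = 4000/296 = 13.51 yr.
The remaining gap fraction is e^(−t/τ); 72% covered ⇒ e^(−t/τ) = 0.280.
t = −τ ln(0.280) = 13.51 × 1.273 = 17.20 yr.

17.2 yr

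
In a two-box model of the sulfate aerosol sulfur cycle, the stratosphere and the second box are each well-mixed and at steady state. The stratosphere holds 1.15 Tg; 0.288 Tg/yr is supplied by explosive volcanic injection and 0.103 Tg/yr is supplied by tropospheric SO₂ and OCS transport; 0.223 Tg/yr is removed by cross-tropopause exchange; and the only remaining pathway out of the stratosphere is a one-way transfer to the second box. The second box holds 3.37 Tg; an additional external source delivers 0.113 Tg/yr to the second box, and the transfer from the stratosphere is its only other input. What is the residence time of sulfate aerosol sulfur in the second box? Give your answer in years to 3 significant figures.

12.0 yr

Balance the stratosphere: ΣF_in = 0.288 + 0.103 = 0.39100 Tg/yr.
Transfer to the second box = ΣF_in − (0.223) = 0.16800 Tg/yr.
Total input to the second box = 0.16800 + 0.113 = 0.28100 Tg/yr; at steady state this equals its total output.
τ = M / F = 3.37 / 0.28100 = 11.99 yr.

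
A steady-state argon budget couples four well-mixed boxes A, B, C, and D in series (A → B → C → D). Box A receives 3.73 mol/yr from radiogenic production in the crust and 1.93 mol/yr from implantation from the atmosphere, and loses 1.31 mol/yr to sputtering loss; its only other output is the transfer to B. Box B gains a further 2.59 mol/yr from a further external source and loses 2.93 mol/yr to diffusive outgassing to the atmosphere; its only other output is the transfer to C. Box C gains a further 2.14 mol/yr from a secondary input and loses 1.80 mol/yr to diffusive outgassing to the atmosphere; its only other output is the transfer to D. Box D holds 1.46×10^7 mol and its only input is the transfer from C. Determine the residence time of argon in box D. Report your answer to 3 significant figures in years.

3.36×10^6 yr

Box A: F(A→B) = (3.73 + 1.93) − 1.31 = 4.3500 mol/yr.
Box B: F(B→C) = (4.3500 + 2.59) − 2.93 = 4.0100 mol/yr.
Box C: F(C→D) = (4.0100 + 2.14) − 1.80 = 4.3500 mol/yr.
Box D throughput = its input = 4.3500 mol/yr; τ = 1.46×10^7 / 4.3500 = 3.356×10^6 yr.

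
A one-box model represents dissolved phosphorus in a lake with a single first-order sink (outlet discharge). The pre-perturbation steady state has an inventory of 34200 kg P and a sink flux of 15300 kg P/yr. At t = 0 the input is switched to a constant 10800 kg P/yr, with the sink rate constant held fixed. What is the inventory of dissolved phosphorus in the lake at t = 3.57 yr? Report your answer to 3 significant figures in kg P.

26200 kg P

Residence time τ = M₀/F₀ = 2.235 yr. The eventual steady state is M_∞ = M₀·(F₁/F₀) = 34200 × 10800/15300 = 24141 kg P.
The anomaly ΔM(t) = M(t) − M_∞ decays as ΔM₀·e^(−t/τ) with ΔM₀ = 34200 − 24141 = 10060 kg P.
At t = 3.57 yr, e^(−t/τ) = e^(−1.597) = 0.2025, so ΔM = 2037 kg P and M = 24141 + 2037 = 26178 kg P.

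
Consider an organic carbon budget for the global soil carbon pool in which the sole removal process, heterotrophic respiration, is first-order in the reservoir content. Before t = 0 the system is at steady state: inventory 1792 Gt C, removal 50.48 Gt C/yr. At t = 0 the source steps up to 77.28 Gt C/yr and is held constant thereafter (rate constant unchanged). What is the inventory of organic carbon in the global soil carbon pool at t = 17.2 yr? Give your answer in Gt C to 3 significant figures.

τ = M₀/F₀ = 1792/50.48 = 35.50 yr; rate constant k = 1/τ.
New steady state M_∞ = F₁/k = F₁·τ = 77.28 × 35.50 = 2743.4 Gt C.
M(t) = M_∞ + (M₀ − M_∞)·e^(−t/τ); t/τ = 17.2/35.50 = 0.4845, so e^(−t/τ) = 0.6160.
M(t) = 2743.4 − 951.4 × 0.6160 = 2157.3 Gt C.

2160 Gt C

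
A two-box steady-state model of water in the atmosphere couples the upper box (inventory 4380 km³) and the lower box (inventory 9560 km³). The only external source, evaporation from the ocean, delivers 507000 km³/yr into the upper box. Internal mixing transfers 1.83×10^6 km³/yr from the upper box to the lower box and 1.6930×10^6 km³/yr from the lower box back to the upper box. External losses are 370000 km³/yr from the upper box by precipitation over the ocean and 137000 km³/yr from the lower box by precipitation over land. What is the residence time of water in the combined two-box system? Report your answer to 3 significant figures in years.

Residence time in the combined system uses the total inventory and the total *external* removal — internal exchanges between the two boxes cancel.
M_total = 4380 + 9560 = 13940 km³.
ΣF_external_out = 370000 + 137000 = 507000 km³/yr.
τ = M_total / ΣF_ext = 13940 / 507000 = 0.02750 yr.

0.0275 yr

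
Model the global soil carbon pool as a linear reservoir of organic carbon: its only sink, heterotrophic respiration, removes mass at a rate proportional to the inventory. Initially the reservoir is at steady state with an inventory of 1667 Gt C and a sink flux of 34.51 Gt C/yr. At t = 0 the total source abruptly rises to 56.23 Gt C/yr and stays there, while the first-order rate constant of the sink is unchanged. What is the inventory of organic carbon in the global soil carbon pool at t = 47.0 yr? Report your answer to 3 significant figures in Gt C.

The sink rate constant is k = F₀/M₀ = 34.51/1667 = 0.02070 yr⁻¹.
Solving dM/dt = F₁ − kM with M(0) = M₀ gives M(t) = F₁/k + (M₀ − F₁/k)·e^(−kt).
F₁/k = 56.23/0.02070 = 2716.2 Gt C; kt = 0.02070 × 47.0 = 0.9730, e^(−kt) = 0.3780.
M(47.0) = 2716.2 + (1667 − 2716.2) × 0.3780 = 2716.2 − 396.5 = 2319.6 Gt C.

2320 Gt C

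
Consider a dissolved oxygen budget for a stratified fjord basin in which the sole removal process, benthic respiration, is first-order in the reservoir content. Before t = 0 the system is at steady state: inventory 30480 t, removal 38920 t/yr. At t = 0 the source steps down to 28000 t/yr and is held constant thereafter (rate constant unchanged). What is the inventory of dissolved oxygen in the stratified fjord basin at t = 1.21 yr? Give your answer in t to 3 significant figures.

23800 t

The sink rate constant is k = F₀/M₀ = 38920/30480 = 1.277 yr⁻¹.
Solving dM/dt = F₁ − kM with M(0) = M₀ gives M(t) = F₁/k + (M₀ − F₁/k)·e^(−kt).
F₁/k = 28000/1.277 = 21928 t; kt = 1.277 × 1.21 = 1.545, e^(−kt) = 0.2133.
M(1.21) = 21928 + (30480 − 21928) × 0.2133 = 21928 + 1824 = 23752 t.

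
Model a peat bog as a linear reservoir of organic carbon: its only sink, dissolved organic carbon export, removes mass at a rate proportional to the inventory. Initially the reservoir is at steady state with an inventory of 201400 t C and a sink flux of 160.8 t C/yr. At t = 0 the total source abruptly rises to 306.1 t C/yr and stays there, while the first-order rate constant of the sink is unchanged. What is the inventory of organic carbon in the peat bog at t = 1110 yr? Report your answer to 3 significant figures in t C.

308000 t C

Residence time τ = M₀/F₀ = 1252 yr. The eventual steady state is M_∞ = M₀·(F₁/F₀) = 201400 × 306.1/160.8 = 383390 t C.
The anomaly ΔM(t) = M(t) − M_∞ decays as ΔM₀·e^(−t/τ) with ΔM₀ = 201400 − 383390 = −182000 t C.
At t = 1110 yr, e^(−t/τ) = e^(−0.8862) = 0.4122, so ΔM = −75020 t C and M = 383390 − 75020 = 308370 t C.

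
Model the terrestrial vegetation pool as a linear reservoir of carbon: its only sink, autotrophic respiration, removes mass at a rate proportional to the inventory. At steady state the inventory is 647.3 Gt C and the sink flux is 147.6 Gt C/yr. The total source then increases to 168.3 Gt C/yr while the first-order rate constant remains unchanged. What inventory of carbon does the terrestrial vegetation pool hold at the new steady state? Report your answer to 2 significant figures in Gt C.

Rate constant k = F/M = 147.6 / 647.3 = 0.2280 yr⁻¹.
At the new steady state, source = k·M_new ⇒ M_new = 168.3 / 0.2280 = 738.1 Gt C.
(Equivalently M_new = M × F_new/F_old = 647.3 × 168.3/147.6.)

740 Gt C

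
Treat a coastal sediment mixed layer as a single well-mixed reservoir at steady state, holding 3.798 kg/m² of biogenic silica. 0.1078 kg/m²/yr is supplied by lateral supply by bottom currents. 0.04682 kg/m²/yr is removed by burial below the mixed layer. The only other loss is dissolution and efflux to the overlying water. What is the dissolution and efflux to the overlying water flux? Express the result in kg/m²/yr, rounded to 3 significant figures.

0.0610 kg/m²/yr

At steady state ΣF_in = ΣF_out.
ΣF_in = 0.10780 kg/m²/yr.
Dissolution and efflux to the overlying water flux = ΣF_in − (0.04682) = 0.10780 − 0.04682 = 0.06098 kg/m²/yr.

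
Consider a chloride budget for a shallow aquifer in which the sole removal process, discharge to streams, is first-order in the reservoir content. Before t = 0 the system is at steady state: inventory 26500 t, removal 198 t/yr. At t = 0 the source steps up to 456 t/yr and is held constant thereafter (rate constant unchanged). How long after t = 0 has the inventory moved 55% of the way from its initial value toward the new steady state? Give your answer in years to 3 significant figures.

τ = M₀/F₀ = 26500/198 = 133.8 yr.
The remaining gap fraction is e^(−t/τ); 55% covered ⇒ e^(−t/τ) = 0.450.
t = −τ ln(0.450) = 133.8 × 0.7985 = 106.9 yr.

107 yr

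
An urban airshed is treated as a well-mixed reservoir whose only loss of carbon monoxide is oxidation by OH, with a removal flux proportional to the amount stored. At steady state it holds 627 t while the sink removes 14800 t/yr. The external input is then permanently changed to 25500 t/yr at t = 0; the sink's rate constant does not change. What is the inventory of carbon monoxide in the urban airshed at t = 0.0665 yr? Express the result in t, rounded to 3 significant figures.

986 t

τ = M₀/F₀ = 627/14800 = 0.04236 yr; rate constant k = 1/τ.
New steady state M_∞ = F₁/k = F₁·τ = 25500 × 0.04236 = 1080.3 t.
M(t) = M_∞ + (M₀ − M_∞)·e^(−t/τ); t/τ = 0.0665/0.04236 = 1.570, so e^(−t/τ) = 0.2081.
M(t) = 1080.3 − 453.3 × 0.2081 = 985.97 t.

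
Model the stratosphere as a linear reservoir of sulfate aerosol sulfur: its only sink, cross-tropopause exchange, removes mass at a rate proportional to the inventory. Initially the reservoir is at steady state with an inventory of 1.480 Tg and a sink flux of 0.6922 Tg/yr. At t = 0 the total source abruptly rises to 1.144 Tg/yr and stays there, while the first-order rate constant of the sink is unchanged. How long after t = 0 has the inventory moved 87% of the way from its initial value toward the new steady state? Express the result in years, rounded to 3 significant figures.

τ = M₀/F₀ = 1.480/0.6922 = 2.138 yr.
The remaining gap fraction is e^(−t/τ); 87% covered ⇒ e^(−t/τ) = 0.130.
t = −τ ln(0.130) = 2.138 × 2.040 = 4.362 yr.

4.36 yr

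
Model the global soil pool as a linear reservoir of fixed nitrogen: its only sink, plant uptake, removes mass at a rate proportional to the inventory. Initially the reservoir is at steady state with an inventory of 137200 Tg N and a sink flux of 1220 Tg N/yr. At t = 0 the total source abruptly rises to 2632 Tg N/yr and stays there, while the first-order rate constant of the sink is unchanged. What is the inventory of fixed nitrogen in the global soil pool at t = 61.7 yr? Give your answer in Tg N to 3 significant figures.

τ = M₀/F₀ = 137200/1220 = 112.5 yr; rate constant k = 1/τ.
New steady state M_∞ = F₁/k = F₁·τ = 2632 × 112.5 = 295990 Tg N.
M(t) = M_∞ + (M₀ − M_∞)·e^(−t/τ); t/τ = 61.7/112.5 = 0.5486, so e^(−t/τ) = 0.5777.
M(t) = 295990 − 158800 × 0.5777 = 204250 Tg N.

204000 Tg N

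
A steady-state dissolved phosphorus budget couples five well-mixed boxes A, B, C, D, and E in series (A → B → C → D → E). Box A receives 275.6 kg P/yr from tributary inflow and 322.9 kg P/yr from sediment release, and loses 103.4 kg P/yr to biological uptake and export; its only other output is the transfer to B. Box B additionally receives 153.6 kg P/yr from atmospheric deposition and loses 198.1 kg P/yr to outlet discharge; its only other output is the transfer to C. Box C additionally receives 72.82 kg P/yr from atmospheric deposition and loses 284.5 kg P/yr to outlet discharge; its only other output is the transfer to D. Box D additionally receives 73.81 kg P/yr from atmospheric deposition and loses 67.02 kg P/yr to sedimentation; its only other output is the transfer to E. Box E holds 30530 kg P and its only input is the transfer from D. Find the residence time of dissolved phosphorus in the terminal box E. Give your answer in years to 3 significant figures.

Box A: F(A→B) = (275.6 + 322.9) − 103.4 = 495.10 kg P/yr.
Box B: F(B→C) = (495.10 + 153.6) − 198.1 = 450.60 kg P/yr.
Box C: F(C→D) = (450.60 + 72.82) − 284.5 = 238.92 kg P/yr.
Box D: F(D→E) = (238.92 + 73.81) − 67.02 = 245.71 kg P/yr.
Box E throughput = its input = 245.71 kg P/yr; τ = 30530 / 245.71 = 124.3 yr.

124 yr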